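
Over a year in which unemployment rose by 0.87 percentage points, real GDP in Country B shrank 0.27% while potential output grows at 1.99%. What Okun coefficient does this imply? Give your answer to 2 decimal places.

Growth form: g_Y = g_Y* - β × Δu, so β = (g_Y* - g_Y)/Δu.
β = (1.99 + 0.27)/0.87 = 2.26/0.87 = 2.60.

β ≈ 2.60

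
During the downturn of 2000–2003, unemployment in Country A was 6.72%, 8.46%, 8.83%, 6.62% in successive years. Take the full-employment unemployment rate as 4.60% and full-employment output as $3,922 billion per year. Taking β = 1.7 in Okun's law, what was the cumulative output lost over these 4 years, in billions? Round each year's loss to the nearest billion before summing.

Year 2000: gap = -1.7 × (6.72 - 4.6) = -3.604%, loss ≈ 3922 × 3.604/100 ≈ 141.
Year 2001: gap = -1.7 × (8.46 - 4.6) = -6.562%, loss ≈ 3922 × 6.562/100 ≈ 257.
Year 2002: gap = -1.7 × (8.83 - 4.6) = -7.191%, loss ≈ 3922 × 7.191/100 ≈ 282.
Year 2003: gap = -1.7 × (6.62 - 4.6) = -3.434%, loss ≈ 3922 × 3.434/100 ≈ 135.
Total lost output = 141 + 257 + 282 + 135 = 815 billion.

$815 billion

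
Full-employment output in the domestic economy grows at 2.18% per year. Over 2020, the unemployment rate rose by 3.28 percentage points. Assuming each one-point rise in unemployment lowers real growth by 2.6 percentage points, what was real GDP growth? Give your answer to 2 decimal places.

-6.35%

Growth-rate Okun's law: g_Y = g_Y* - β × Δu.
g_Y = 2.18 - 2.6 × (3.28) = 2.18 - 8.528 = -6.348%, i.e. -6.35% to 2 d.p.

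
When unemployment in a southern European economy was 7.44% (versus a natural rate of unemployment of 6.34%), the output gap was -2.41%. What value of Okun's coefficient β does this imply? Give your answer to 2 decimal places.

Okun's law: output gap = -β × (u - u*).
-2.41 = -β × (7.44 - 6.34) = -β × 1.1, so β = 2.41/1.1 = 2.19.

β ≈ 2.19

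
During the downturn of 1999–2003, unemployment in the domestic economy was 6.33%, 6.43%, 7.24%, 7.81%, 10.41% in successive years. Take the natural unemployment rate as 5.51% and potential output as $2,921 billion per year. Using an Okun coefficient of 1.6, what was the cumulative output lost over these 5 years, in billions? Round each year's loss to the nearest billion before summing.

Year 1999: gap = -1.6 × (6.33 - 5.51) = -1.312%, loss ≈ 2921 × 1.312/100 ≈ 38.
Year 2000: gap = -1.6 × (6.43 - 5.51) = -1.472%, loss ≈ 2921 × 1.472/100 ≈ 43.
Year 2001: gap = -1.6 × (7.24 - 5.51) = -2.768%, loss ≈ 2921 × 2.768/100 ≈ 81.
Year 2002: gap = -1.6 × (7.81 - 5.51) = -3.68%, loss ≈ 2921 × 3.68/100 ≈ 107.
Year 2003: gap = -1.6 × (10.41 - 5.51) = -7.84%, loss ≈ 2921 × 7.84/100 ≈ 229.
Total lost output = 38 + 43 + 81 + 107 + 229 = 498 billion.

$498 billion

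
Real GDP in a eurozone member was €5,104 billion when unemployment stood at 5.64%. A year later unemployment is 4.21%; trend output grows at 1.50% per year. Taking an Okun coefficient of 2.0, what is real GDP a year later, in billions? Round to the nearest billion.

Δu = 4.21 - 5.64 = -1.43 points.
Okun's law (growth form): g_Y = g_Y* - β × Δu = 1.50 - 2.0 × (-1.43) = 1.5 + 2.86 = 4.36%.
Real GDP in the next year = 5104 × (1 + 4.36/100) = 5104 × 1.0436 ≈ 5327 billion.

€5,327 billion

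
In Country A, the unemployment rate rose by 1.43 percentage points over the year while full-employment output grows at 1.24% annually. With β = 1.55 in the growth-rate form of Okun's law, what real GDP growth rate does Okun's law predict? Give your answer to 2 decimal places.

-0.98%

Growth-rate Okun's law: g_Y = g_Y* - β × Δu.
g_Y = 1.24 - 1.55 × (1.43) = 1.24 - 2.2165 = -0.9765%, i.e. -0.98% to 2 d.p.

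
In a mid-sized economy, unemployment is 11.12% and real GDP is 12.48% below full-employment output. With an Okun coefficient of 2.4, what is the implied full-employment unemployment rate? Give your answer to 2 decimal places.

From Okun's law, u - u* = -(output gap)/β = -(-12.48)/2.4 = 5.2 points.
So u* = 11.12 - 5.2 = 5.92%.

5.92%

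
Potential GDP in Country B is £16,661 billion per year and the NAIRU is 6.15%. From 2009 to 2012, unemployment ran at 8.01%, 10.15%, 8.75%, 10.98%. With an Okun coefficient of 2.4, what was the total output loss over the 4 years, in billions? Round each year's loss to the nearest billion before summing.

Year 2009: gap = -2.4 × (8.01 - 6.15) = -4.464%, loss ≈ 16661 × 4.464/100 ≈ 744.
Year 2010: gap = -2.4 × (10.15 - 6.15) = -9.6%, loss ≈ 16661 × 9.6/100 ≈ 1599.
Year 2011: gap = -2.4 × (8.75 - 6.15) = -6.24%, loss ≈ 16661 × 6.24/100 ≈ 1040.
Year 2012: gap = -2.4 × (10.98 - 6.15) = -11.592%, loss ≈ 16661 × 11.592/100 ≈ 1931.
Total lost output = 744 + 1599 + 1040 + 1931 = 5314 billion.

£5,314 billion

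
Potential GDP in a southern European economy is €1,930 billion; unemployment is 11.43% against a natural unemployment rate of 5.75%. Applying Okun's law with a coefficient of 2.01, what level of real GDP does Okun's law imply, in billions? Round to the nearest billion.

Unemployment gap = 11.43 - 5.75 = 5.68 points, so the output gap is -2.01 × 5.68 = -11.4168%.
Actual GDP = 1930 × (1 - 11.4168/100) = 1930 × 0.885832 ≈ 1710 billion.

€1,710 billion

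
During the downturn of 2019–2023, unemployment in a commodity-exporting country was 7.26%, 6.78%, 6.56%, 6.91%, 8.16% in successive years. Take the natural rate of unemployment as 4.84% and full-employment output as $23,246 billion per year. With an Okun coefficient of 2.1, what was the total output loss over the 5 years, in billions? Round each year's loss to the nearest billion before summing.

Year 2019: gap = -2.1 × (7.26 - 4.84) = -5.082%, loss ≈ 23246 × 5.082/100 ≈ 1181.
Year 2020: gap = -2.1 × (6.78 - 4.84) = -4.074%, loss ≈ 23246 × 4.074/100 ≈ 947.
Year 2021: gap = -2.1 × (6.56 - 4.84) = -3.612%, loss ≈ 23246 × 3.612/100 ≈ 840.
Year 2022: gap = -2.1 × (6.91 - 4.84) = -4.347%, loss ≈ 23246 × 4.347/100 ≈ 1011.
Year 2023: gap = -2.1 × (8.16 - 4.84) = -6.972%, loss ≈ 23246 × 6.972/100 ≈ 1621.
Total lost output = 1181 + 947 + 840 + 1011 + 1621 = 5600 billion.

$5,600 billion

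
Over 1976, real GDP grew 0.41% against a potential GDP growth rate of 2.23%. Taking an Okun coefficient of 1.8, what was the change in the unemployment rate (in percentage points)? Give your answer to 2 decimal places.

1.01 percentage points

Growth-rate Okun's law: g_Y = g_Y* - β × Δu, so Δu = (g_Y* - g_Y)/β.
Δu = (2.23 - 0.41)/1.8 = 1.82/1.8 = 1.01 percentage points.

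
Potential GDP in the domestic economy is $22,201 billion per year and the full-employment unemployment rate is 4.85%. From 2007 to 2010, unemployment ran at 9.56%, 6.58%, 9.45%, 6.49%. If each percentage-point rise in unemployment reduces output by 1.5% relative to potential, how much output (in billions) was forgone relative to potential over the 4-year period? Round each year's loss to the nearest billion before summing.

Year 2007: gap = -1.5 × (9.56 - 4.85) = -7.065%, loss ≈ 22201 × 7.065/100 ≈ 1569.
Year 2008: gap = -1.5 × (6.58 - 4.85) = -2.595%, loss ≈ 22201 × 2.595/100 ≈ 576.
Year 2009: gap = -1.5 × (9.45 - 4.85) = -6.9%, loss ≈ 22201 × 6.9/100 ≈ 1532.
Year 2010: gap = -1.5 × (6.49 - 4.85) = -2.46%, loss ≈ 22201 × 2.46/100 ≈ 546.
Total lost output = 1569 + 576 + 1532 + 546 = 4223 billion.

$4,223 billion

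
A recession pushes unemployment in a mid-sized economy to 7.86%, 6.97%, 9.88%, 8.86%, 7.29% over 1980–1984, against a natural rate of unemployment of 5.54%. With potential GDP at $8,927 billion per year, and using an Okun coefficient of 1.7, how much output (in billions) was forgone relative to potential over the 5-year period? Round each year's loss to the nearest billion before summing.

Year 1980: gap = -1.7 × (7.86 - 5.54) = -3.944%, loss ≈ 8927 × 3.944/100 ≈ 352.
Year 1981: gap = -1.7 × (6.97 - 5.54) = -2.431%, loss ≈ 8927 × 2.431/100 ≈ 217.
Year 1982: gap = -1.7 × (9.88 - 5.54) = -7.378%, loss ≈ 8927 × 7.378/100 ≈ 659.
Year 1983: gap = -1.7 × (8.86 - 5.54) = -5.644%, loss ≈ 8927 × 5.644/100 ≈ 504.
Year 1984: gap = -1.7 × (7.29 - 5.54) = -2.975%, loss ≈ 8927 × 2.975/100 ≈ 266.
Total lost output = 352 + 217 + 659 + 504 + 266 = 1998 billion.

$1,998 billion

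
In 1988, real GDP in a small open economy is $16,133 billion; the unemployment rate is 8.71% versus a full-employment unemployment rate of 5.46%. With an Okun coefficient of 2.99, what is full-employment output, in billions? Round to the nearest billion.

$17,869 billion

Unemployment gap = 8.71 - 5.46 = 3.25 points, so output gap = -2.99 × 3.25 = -9.7175%.
Since Y = Y* × (1 + gap/100), Y* = 16133/0.902825 ≈ 17869 billion.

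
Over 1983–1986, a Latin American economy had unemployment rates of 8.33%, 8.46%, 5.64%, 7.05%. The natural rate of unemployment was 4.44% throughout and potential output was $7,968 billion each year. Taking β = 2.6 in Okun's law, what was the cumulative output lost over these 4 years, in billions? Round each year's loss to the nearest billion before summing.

$2,429 billion

Year 1983: gap = -2.6 × (8.33 - 4.44) = -10.114%, loss ≈ 7968 × 10.114/100 ≈ 806.
Year 1984: gap = -2.6 × (8.46 - 4.44) = -10.452%, loss ≈ 7968 × 10.452/100 ≈ 833.
Year 1985: gap = -2.6 × (5.64 - 4.44) = -3.12%, loss ≈ 7968 × 3.12/100 ≈ 249.
Year 1986: gap = -2.6 × (7.05 - 4.44) = -6.786%, loss ≈ 7968 × 6.786/100 ≈ 541.
Total lost output = 806 + 833 + 249 + 541 = 2429 billion.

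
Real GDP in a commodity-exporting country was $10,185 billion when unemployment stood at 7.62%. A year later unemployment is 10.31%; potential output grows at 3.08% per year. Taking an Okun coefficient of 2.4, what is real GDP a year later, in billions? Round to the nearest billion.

Δu = 10.31 - 7.62 = 2.69 points.
Okun's law (growth form): g_Y = g_Y* - β × Δu = 3.08 - 2.4 × (2.69) = 3.08 - 6.456 = -3.376%.
Real GDP in the next year = 10185 × (1 - 3.376/100) = 10185 × 0.96624 ≈ 9841 billion.

$9,841 billion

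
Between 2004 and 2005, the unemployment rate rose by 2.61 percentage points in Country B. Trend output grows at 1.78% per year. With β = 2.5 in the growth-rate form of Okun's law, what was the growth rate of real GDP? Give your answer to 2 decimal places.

Growth-rate Okun's law: g_Y = g_Y* - β × Δu.
g_Y = 1.78 - 2.5 × (2.61) = 1.78 - 6.525 = -4.745%, i.e. -4.75% to 2 d.p.

-4.75%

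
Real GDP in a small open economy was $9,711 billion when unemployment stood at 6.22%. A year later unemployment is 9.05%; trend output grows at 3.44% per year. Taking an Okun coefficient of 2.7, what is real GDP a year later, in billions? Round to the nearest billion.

$9,303 billion

Δu = 9.05 - 6.22 = 2.83 points.
Okun's law (growth form): g_Y = g_Y* - β × Δu = 3.44 - 2.7 × (2.83) = 3.44 - 7.641 = -4.201%.
Real GDP in the next year = 9711 × (1 - 4.201/100) = 9711 × 0.95799 ≈ 9303 billion.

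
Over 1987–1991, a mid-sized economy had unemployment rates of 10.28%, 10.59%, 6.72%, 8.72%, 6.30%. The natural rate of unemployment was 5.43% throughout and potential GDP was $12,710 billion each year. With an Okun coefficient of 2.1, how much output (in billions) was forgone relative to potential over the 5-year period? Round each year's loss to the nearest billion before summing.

Year 1987: gap = -2.1 × (10.28 - 5.43) = -10.185%, loss ≈ 12710 × 10.185/100 ≈ 1295.
Year 1988: gap = -2.1 × (10.59 - 5.43) = -10.836%, loss ≈ 12710 × 10.836/100 ≈ 1377.
Year 1989: gap = -2.1 × (6.72 - 5.43) = -2.709%, loss ≈ 12710 × 2.709/100 ≈ 344.
Year 1990: gap = -2.1 × (8.72 - 5.43) = -6.909%, loss ≈ 12710 × 6.909/100 ≈ 878.
Year 1991: gap = -2.1 × (6.3 - 5.43) = -1.827%, loss ≈ 12710 × 1.827/100 ≈ 232.
Total lost output = 1295 + 1377 + 344 + 878 + 232 = 4126 billion.

$4,126 billion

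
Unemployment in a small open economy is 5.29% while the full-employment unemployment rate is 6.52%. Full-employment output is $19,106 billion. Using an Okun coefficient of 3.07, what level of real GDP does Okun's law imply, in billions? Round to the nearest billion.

$19,827 billion

Unemployment gap = 5.29 - 6.52 = -1.23 points, so the output gap is -3.07 × (-1.23) = 3.7761%.
Actual GDP = 19106 × (1 + 3.7761/100) = 19106 × 1.037761 ≈ 19827 billion.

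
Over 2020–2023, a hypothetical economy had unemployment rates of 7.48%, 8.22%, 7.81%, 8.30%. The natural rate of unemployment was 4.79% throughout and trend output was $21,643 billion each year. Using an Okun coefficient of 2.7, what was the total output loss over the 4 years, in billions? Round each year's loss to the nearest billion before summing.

Year 2020: gap = -2.7 × (7.48 - 4.79) = -7.263%, loss ≈ 21643 × 7.263/100 ≈ 1572.
Year 2021: gap = -2.7 × (8.22 - 4.79) = -9.261%, loss ≈ 21643 × 9.261/100 ≈ 2004.
Year 2022: gap = -2.7 × (7.81 - 4.79) = -8.154%, loss ≈ 21643 × 8.154/100 ≈ 1765.
Year 2023: gap = -2.7 × (8.3 - 4.79) = -9.477%, loss ≈ 21643 × 9.477/100 ≈ 2051.
Total lost output = 1572 + 2004 + 1765 + 2051 = 7392 billion.

$7,392 billion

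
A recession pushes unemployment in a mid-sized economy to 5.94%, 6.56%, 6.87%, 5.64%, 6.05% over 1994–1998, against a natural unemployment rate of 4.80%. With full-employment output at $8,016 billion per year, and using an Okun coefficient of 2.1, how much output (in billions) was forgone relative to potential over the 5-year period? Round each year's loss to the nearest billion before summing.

$1,187 billion

Year 1994: gap = -2.1 × (5.94 - 4.8) = -2.394%, loss ≈ 8016 × 2.394/100 ≈ 192.
Year 1995: gap = -2.1 × (6.56 - 4.8) = -3.696%, loss ≈ 8016 × 3.696/100 ≈ 296.
Year 1996: gap = -2.1 × (6.87 - 4.8) = -4.347%, loss ≈ 8016 × 4.347/100 ≈ 348.
Year 1997: gap = -2.1 × (5.64 - 4.8) = -1.764%, loss ≈ 8016 × 1.764/100 ≈ 141.
Year 1998: gap = -2.1 × (6.05 - 4.8) = -2.625%, loss ≈ 8016 × 2.625/100 ≈ 210.
Total lost output = 192 + 296 + 348 + 141 + 210 = 1187 billion.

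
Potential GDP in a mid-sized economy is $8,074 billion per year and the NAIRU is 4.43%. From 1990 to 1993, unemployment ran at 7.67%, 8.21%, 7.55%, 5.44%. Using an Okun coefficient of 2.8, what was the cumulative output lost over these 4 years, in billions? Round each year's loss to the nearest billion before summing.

Year 1990: gap = -2.8 × (7.67 - 4.43) = -9.072%, loss ≈ 8074 × 9.072/100 ≈ 732.
Year 1991: gap = -2.8 × (8.21 - 4.43) = -10.584%, loss ≈ 8074 × 10.584/100 ≈ 855.
Year 1992: gap = -2.8 × (7.55 - 4.43) = -8.736%, loss ≈ 8074 × 8.736/100 ≈ 705.
Year 1993: gap = -2.8 × (5.44 - 4.43) = -2.828%, loss ≈ 8074 × 2.828/100 ≈ 228.
Total lost output = 732 + 855 + 705 + 228 = 2520 billion.

$2,520 billion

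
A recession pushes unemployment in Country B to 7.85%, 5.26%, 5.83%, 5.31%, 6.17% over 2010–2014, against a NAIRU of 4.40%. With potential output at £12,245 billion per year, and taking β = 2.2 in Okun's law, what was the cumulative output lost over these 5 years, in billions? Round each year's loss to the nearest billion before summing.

£2,268 billion

Year 2010: gap = -2.2 × (7.85 - 4.4) = -7.59%, loss ≈ 12245 × 7.59/100 ≈ 929.
Year 2011: gap = -2.2 × (5.26 - 4.4) = -1.892%, loss ≈ 12245 × 1.892/100 ≈ 232.
Year 2012: gap = -2.2 × (5.83 - 4.4) = -3.146%, loss ≈ 12245 × 3.146/100 ≈ 385.
Year 2013: gap = -2.2 × (5.31 - 4.4) = -2.002%, loss ≈ 12245 × 2.002/100 ≈ 245.
Year 2014: gap = -2.2 × (6.17 - 4.4) = -3.894%, loss ≈ 12245 × 3.894/100 ≈ 477.
Total lost output = 929 + 232 + 385 + 245 + 477 = 2268 billion.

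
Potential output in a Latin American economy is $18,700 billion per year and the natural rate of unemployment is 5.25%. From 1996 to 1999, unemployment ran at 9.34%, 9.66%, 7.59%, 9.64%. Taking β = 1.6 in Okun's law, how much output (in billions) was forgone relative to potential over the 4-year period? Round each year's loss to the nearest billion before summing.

$4,556 billion

Year 1996: gap = -1.6 × (9.34 - 5.25) = -6.544%, loss ≈ 18700 × 6.544/100 ≈ 1224.
Year 1997: gap = -1.6 × (9.66 - 5.25) = -7.056%, loss ≈ 18700 × 7.056/100 ≈ 1319.
Year 1998: gap = -1.6 × (7.59 - 5.25) = -3.744%, loss ≈ 18700 × 3.744/100 ≈ 700.
Year 1999: gap = -1.6 × (9.64 - 5.25) = -7.024%, loss ≈ 18700 × 7.024/100 ≈ 1313.
Total lost output = 1224 + 1319 + 700 + 1313 = 4556 billion.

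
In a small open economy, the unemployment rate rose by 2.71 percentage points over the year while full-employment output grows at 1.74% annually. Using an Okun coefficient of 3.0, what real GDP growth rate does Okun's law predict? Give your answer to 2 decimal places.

-6.39%

Growth-rate Okun's law: g_Y = g_Y* - β × Δu.
g_Y = 1.74 - 3.0 × (2.71) = 1.74 - 8.13 = -6.39%, i.e. -6.39% to 2 d.p.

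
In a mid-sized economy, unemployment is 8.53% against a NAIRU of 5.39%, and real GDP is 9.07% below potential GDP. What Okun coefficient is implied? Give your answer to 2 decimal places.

Okun's law: output gap = -β × (u - u*).
-9.07 = -β × (8.53 - 5.39) = -β × 3.14, so β = 9.07/3.14 = 2.89.

β ≈ 2.89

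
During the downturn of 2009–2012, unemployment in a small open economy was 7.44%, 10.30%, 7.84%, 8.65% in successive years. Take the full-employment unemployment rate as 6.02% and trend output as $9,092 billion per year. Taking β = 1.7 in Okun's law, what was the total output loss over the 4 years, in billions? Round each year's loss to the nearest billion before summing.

$1,569 billion

Year 2009: gap = -1.7 × (7.44 - 6.02) = -2.414%, loss ≈ 9092 × 2.414/100 ≈ 219.
Year 2010: gap = -1.7 × (10.3 - 6.02) = -7.276%, loss ≈ 9092 × 7.276/100 ≈ 662.
Year 2011: gap = -1.7 × (7.84 - 6.02) = -3.094%, loss ≈ 9092 × 3.094/100 ≈ 281.
Year 2012: gap = -1.7 × (8.65 - 6.02) = -4.471%, loss ≈ 9092 × 4.471/100 ≈ 407.
Total lost output = 219 + 662 + 281 + 407 = 1569 billion.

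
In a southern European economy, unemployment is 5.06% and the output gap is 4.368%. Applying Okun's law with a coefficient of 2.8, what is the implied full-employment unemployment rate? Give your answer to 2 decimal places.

6.62%

From Okun's law, u - u* = -(output gap)/β = -(4.368)/2.8 = -1.56 points.
So u* = 5.06 + 1.56 = 6.62%.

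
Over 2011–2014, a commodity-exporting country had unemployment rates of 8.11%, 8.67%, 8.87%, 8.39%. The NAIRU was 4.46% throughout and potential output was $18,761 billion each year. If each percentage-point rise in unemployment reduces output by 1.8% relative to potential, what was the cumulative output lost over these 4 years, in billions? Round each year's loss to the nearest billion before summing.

Year 2011: gap = -1.8 × (8.11 - 4.46) = -6.57%, loss ≈ 18761 × 6.57/100 ≈ 1233.
Year 2012: gap = -1.8 × (8.67 - 4.46) = -7.578%, loss ≈ 18761 × 7.578/100 ≈ 1422.
Year 2013: gap = -1.8 × (8.87 - 4.46) = -7.938%, loss ≈ 18761 × 7.938/100 ≈ 1489.
Year 2014: gap = -1.8 × (8.39 - 4.46) = -7.074%, loss ≈ 18761 × 7.074/100 ≈ 1327.
Total lost output = 1233 + 1422 + 1489 + 1327 = 5471 billion.

$5,471 billion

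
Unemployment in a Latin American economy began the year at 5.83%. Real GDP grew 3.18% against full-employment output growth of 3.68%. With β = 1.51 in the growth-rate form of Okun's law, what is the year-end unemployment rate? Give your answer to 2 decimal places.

Growth-rate Okun's law: g_Y = g_Y* - β × Δu, so Δu = (g_Y* - g_Y)/β.
Δu = (3.68 - 3.18)/1.51 = 0.5/1.51 = 0.33 percentage points.
Year-end unemployment = 5.83 + 0.33 = 6.16%.

6.16%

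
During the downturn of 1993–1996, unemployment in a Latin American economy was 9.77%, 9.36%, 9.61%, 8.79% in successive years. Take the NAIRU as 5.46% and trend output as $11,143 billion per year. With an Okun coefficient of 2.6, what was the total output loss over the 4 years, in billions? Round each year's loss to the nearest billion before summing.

Year 1993: gap = -2.6 × (9.77 - 5.46) = -11.206%, loss ≈ 11143 × 11.206/100 ≈ 1249.
Year 1994: gap = -2.6 × (9.36 - 5.46) = -10.14%, loss ≈ 11143 × 10.14/100 ≈ 1130.
Year 1995: gap = -2.6 × (9.61 - 5.46) = -10.79%, loss ≈ 11143 × 10.79/100 ≈ 1202.
Year 1996: gap = -2.6 × (8.79 - 5.46) = -8.658%, loss ≈ 11143 × 8.658/100 ≈ 965.
Total lost output = 1249 + 1130 + 1202 + 965 = 4546 billion.

$4,546 billion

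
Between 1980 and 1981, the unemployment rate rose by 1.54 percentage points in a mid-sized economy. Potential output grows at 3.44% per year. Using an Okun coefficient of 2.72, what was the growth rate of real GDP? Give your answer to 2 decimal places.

Growth-rate Okun's law: g_Y = g_Y* - β × Δu.
g_Y = 3.44 - 2.72 × (1.54) = 3.44 - 4.1888 = -0.7488%, i.e. -0.75% to 2 d.p.

-0.75%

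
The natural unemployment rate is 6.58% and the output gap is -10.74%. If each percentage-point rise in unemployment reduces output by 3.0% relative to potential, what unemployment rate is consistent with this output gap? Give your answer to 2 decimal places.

10.16%

From Okun's law, u - u* = -(output gap)/β = -(-10.74)/3.0 = 3.58 points.
So u = 6.58 + 3.58 = 10.16%.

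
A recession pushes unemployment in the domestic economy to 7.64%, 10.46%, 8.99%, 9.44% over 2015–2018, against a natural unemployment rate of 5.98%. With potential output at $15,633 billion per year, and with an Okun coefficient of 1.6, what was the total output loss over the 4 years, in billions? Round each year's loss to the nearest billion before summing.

$3,154 billion

Year 2015: gap = -1.6 × (7.64 - 5.98) = -2.656%, loss ≈ 15633 × 2.656/100 ≈ 415.
Year 2016: gap = -1.6 × (10.46 - 5.98) = -7.168%, loss ≈ 15633 × 7.168/100 ≈ 1121.
Year 2017: gap = -1.6 × (8.99 - 5.98) = -4.816%, loss ≈ 15633 × 4.816/100 ≈ 753.
Year 2018: gap = -1.6 × (9.44 - 5.98) = -5.536%, loss ≈ 15633 × 5.536/100 ≈ 865.
Total lost output = 415 + 1121 + 753 + 865 = 3154 billion.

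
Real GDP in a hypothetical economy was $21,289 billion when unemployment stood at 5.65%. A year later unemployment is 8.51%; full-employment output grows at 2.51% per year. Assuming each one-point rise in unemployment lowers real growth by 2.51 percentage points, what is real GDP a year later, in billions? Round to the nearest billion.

$20,295 billion

Δu = 8.51 - 5.65 = 2.86 points.
Okun's law (growth form): g_Y = g_Y* - β × Δu = 2.51 - 2.51 × (2.86) = 2.51 - 7.1786 = -4.6686%.
Real GDP in the next year = 21289 × (1 - 4.6686/100) = 21289 × 0.953314 ≈ 20295 billion.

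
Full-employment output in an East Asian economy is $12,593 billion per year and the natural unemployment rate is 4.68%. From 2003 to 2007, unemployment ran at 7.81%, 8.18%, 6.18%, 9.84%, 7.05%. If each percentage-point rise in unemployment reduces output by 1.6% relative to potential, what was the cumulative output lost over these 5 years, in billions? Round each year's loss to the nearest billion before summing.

$3,156 billion

Year 2003: gap = -1.6 × (7.81 - 4.68) = -5.008%, loss ≈ 12593 × 5.008/100 ≈ 631.
Year 2004: gap = -1.6 × (8.18 - 4.68) = -5.6%, loss ≈ 12593 × 5.6/100 ≈ 705.
Year 2005: gap = -1.6 × (6.18 - 4.68) = -2.4%, loss ≈ 12593 × 2.4/100 ≈ 302.
Year 2006: gap = -1.6 × (9.84 - 4.68) = -8.256%, loss ≈ 12593 × 8.256/100 ≈ 1040.
Year 2007: gap = -1.6 × (7.05 - 4.68) = -3.792%, loss ≈ 12593 × 3.792/100 ≈ 478.
Total lost output = 631 + 705 + 302 + 1040 + 478 = 3156 billion.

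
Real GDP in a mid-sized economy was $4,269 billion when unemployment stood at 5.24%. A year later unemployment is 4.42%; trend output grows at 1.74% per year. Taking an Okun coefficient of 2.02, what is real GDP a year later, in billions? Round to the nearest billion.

Δu = 4.42 - 5.24 = -0.82 points.
Okun's law (growth form): g_Y = g_Y* - β × Δu = 1.74 - 2.02 × (-0.82) = 1.74 + 1.6564 = 3.3964%.
Real GDP in the next year = 4269 × (1 + 3.3964/100) = 4269 × 1.033964 ≈ 4414 billion.

$4,414 billion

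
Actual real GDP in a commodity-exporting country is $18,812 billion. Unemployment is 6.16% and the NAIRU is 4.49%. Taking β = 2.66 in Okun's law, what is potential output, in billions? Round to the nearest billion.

$19,687 billion

Unemployment gap = 6.16 - 4.49 = 1.67 points, so output gap = -2.66 × 1.67 = -4.4422%.
Since Y = Y* × (1 + gap/100), Y* = 18812/0.955578 ≈ 19687 billion.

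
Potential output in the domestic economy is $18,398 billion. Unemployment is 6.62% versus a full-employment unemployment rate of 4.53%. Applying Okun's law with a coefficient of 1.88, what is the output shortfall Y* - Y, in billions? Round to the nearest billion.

$723 billion

Output gap = -1.88 × (6.62 - 4.53) = -1.88 × 2.09 = -3.9292%.
Actual GDP ≈ 18398 × 0.960708 ≈ 17675 billion, so the shortfall is 18398 - 17675 = 723 billion.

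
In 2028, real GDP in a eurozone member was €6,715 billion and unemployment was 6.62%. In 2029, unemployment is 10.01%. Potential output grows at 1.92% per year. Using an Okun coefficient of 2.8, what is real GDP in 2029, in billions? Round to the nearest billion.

€6,207 billion

Δu = 10.01 - 6.62 = 3.39 points.
Okun's law (growth form): g_Y = g_Y* - β × Δu = 1.92 - 2.8 × (3.39) = 1.92 - 9.492 = -7.572%.
Real GDP in the next year = 6715 × (1 - 7.572/100) = 6715 × 0.92428 ≈ 6207 billion.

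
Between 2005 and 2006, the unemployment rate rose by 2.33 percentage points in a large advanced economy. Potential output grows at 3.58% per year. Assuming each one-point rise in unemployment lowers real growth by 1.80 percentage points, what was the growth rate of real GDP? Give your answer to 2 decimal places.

-0.61%

Growth-rate Okun's law: g_Y = g_Y* - β × Δu.
g_Y = 3.58 - 1.80 × (2.33) = 3.58 - 4.194 = -0.614%, i.e. -0.61% to 2 d.p.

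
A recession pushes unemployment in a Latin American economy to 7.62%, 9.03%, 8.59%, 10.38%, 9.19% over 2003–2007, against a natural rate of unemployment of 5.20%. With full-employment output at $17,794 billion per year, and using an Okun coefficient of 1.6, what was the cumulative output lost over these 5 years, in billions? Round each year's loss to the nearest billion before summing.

Year 2003: gap = -1.6 × (7.62 - 5.2) = -3.872%, loss ≈ 17794 × 3.872/100 ≈ 689.
Year 2004: gap = -1.6 × (9.03 - 5.2) = -6.128%, loss ≈ 17794 × 6.128/100 ≈ 1090.
Year 2005: gap = -1.6 × (8.59 - 5.2) = -5.424%, loss ≈ 17794 × 5.424/100 ≈ 965.
Year 2006: gap = -1.6 × (10.38 - 5.2) = -8.288%, loss ≈ 17794 × 8.288/100 ≈ 1475.
Year 2007: gap = -1.6 × (9.19 - 5.2) = -6.384%, loss ≈ 17794 × 6.384/100 ≈ 1136.
Total lost output = 689 + 1090 + 965 + 1475 + 1136 = 5355 billion.

$5,355 billion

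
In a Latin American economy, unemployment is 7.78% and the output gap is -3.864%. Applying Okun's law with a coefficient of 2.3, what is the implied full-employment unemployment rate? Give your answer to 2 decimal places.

6.10%

From Okun's law, u - u* = -(output gap)/β = -(-3.864)/2.3 = 1.68 points.
So u* = 7.78 - 1.68 = 6.10%.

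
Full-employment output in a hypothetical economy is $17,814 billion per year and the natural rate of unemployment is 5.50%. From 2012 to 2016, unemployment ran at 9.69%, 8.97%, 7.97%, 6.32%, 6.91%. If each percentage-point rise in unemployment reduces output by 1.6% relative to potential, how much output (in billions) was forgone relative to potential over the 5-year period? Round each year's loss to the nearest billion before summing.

$3,523 billion

Year 2012: gap = -1.6 × (9.69 - 5.5) = -6.704%, loss ≈ 17814 × 6.704/100 ≈ 1194.
Year 2013: gap = -1.6 × (8.97 - 5.5) = -5.552%, loss ≈ 17814 × 5.552/100 ≈ 989.
Year 2014: gap = -1.6 × (7.97 - 5.5) = -3.952%, loss ≈ 17814 × 3.952/100 ≈ 704.
Year 2015: gap = -1.6 × (6.32 - 5.5) = -1.312%, loss ≈ 17814 × 1.312/100 ≈ 234.
Year 2016: gap = -1.6 × (6.91 - 5.5) = -2.256%, loss ≈ 17814 × 2.256/100 ≈ 402.
Total lost output = 1194 + 989 + 704 + 234 + 402 = 3523 billion.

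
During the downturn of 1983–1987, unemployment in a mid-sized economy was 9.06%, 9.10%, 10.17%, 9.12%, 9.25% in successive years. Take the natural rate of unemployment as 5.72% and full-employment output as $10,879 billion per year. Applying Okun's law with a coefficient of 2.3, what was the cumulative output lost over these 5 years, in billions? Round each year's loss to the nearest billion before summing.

$4,529 billion

Year 1983: gap = -2.3 × (9.06 - 5.72) = -7.682%, loss ≈ 10879 × 7.682/100 ≈ 836.
Year 1984: gap = -2.3 × (9.1 - 5.72) = -7.774%, loss ≈ 10879 × 7.774/100 ≈ 846.
Year 1985: gap = -2.3 × (10.17 - 5.72) = -10.235%, loss ≈ 10879 × 10.235/100 ≈ 1113.
Year 1986: gap = -2.3 × (9.12 - 5.72) = -7.82%, loss ≈ 10879 × 7.82/100 ≈ 851.
Year 1987: gap = -2.3 × (9.25 - 5.72) = -8.119%, loss ≈ 10879 × 8.119/100 ≈ 883.
Total lost output = 836 + 846 + 1113 + 851 + 883 = 4529 billion.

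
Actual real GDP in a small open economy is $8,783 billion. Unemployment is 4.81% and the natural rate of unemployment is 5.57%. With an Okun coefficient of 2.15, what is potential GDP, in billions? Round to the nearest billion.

Unemployment gap = 4.81 - 5.57 = -0.76 points, so output gap = -2.15 × (-0.76) = 1.634%.
Since Y = Y* × (1 + gap/100), Y* = 8783/1.01634 ≈ 8642 billion.

$8,642 billion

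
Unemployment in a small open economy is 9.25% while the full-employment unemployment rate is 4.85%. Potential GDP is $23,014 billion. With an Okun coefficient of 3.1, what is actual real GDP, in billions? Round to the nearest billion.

Unemployment gap = 9.25 - 4.85 = 4.4 points, so the output gap is -3.1 × 4.4 = -13.64%.
Actual GDP = 23014 × (1 - 13.64/100) = 23014 × 0.8636 ≈ 19875 billion.

$19,875 billion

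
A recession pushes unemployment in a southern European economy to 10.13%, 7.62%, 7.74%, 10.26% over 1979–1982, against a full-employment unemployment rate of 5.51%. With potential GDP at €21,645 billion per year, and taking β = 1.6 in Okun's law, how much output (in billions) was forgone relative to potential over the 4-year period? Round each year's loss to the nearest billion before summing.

Year 1979: gap = -1.6 × (10.13 - 5.51) = -7.392%, loss ≈ 21645 × 7.392/100 ≈ 1600.
Year 1980: gap = -1.6 × (7.62 - 5.51) = -3.376%, loss ≈ 21645 × 3.376/100 ≈ 731.
Year 1981: gap = -1.6 × (7.74 - 5.51) = -3.568%, loss ≈ 21645 × 3.568/100 ≈ 772.
Year 1982: gap = -1.6 × (10.26 - 5.51) = -7.6%, loss ≈ 21645 × 7.6/100 ≈ 1645.
Total lost output = 1600 + 731 + 772 + 1645 = 4748 billion.

€4,748 billion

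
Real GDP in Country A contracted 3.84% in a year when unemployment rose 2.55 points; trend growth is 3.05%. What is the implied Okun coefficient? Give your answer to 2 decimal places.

β ≈ 2.70

Growth form: g_Y = g_Y* - β × Δu, so β = (g_Y* - g_Y)/Δu.
β = (3.05 + 3.84)/2.55 = 6.89/2.55 = 2.70.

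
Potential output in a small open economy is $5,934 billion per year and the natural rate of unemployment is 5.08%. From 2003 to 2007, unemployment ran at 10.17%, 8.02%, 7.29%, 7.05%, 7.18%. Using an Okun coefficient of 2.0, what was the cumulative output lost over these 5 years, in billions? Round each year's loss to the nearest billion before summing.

Year 2003: gap = -2.0 × (10.17 - 5.08) = -10.18%, loss ≈ 5934 × 10.18/100 ≈ 604.
Year 2004: gap = -2.0 × (8.02 - 5.08) = -5.88%, loss ≈ 5934 × 5.88/100 ≈ 349.
Year 2005: gap = -2.0 × (7.29 - 5.08) = -4.42%, loss ≈ 5934 × 4.42/100 ≈ 262.
Year 2006: gap = -2.0 × (7.05 - 5.08) = -3.94%, loss ≈ 5934 × 3.94/100 ≈ 234.
Year 2007: gap = -2.0 × (7.18 - 5.08) = -4.2%, loss ≈ 5934 × 4.2/100 ≈ 249.
Total lost output = 604 + 349 + 262 + 234 + 249 = 1698 billion.

$1,698 billion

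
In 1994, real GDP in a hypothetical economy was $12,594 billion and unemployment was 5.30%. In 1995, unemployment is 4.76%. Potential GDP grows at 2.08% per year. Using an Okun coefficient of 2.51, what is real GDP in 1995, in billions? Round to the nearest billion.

Δu = 4.76 - 5.3 = -0.54 points.
Okun's law (growth form): g_Y = g_Y* - β × Δu = 2.08 - 2.51 × (-0.54) = 2.08 + 1.3554 = 3.4354%.
Real GDP in the next year = 12594 × (1 + 3.4354/100) = 12594 × 1.034354 ≈ 13027 billion.

$13,027 billion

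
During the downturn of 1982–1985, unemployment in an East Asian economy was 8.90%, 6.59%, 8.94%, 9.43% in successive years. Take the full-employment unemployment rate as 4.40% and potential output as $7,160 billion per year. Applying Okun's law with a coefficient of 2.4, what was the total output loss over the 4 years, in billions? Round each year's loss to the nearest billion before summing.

$2,793 billion

Year 1982: gap = -2.4 × (8.9 - 4.4) = -10.8%, loss ≈ 7160 × 10.8/100 ≈ 773.
Year 1983: gap = -2.4 × (6.59 - 4.4) = -5.256%, loss ≈ 7160 × 5.256/100 ≈ 376.
Year 1984: gap = -2.4 × (8.94 - 4.4) = -10.896%, loss ≈ 7160 × 10.896/100 ≈ 780.
Year 1985: gap = -2.4 × (9.43 - 4.4) = -12.072%, loss ≈ 7160 × 12.072/100 ≈ 864.
Total lost output = 773 + 376 + 780 + 864 = 2793 billion.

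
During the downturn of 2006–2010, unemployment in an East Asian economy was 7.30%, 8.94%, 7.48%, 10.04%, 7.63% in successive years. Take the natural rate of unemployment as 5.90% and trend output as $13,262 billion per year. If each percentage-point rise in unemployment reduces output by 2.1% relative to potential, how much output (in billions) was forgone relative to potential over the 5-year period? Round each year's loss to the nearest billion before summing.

$3,312 billion

Year 2006: gap = -2.1 × (7.3 - 5.9) = -2.94%, loss ≈ 13262 × 2.94/100 ≈ 390.
Year 2007: gap = -2.1 × (8.94 - 5.9) = -6.384%, loss ≈ 13262 × 6.384/100 ≈ 847.
Year 2008: gap = -2.1 × (7.48 - 5.9) = -3.318%, loss ≈ 13262 × 3.318/100 ≈ 440.
Year 2009: gap = -2.1 × (10.04 - 5.9) = -8.694%, loss ≈ 13262 × 8.694/100 ≈ 1153.
Year 2010: gap = -2.1 × (7.63 - 5.9) = -3.633%, loss ≈ 13262 × 3.633/100 ≈ 482.
Total lost output = 390 + 847 + 440 + 1153 + 482 = 3312 billion.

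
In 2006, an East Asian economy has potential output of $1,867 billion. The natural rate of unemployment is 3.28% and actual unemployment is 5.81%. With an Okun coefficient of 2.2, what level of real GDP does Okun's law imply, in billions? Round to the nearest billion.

Unemployment gap = 5.81 - 3.28 = 2.53 points, so the output gap is -2.2 × 2.53 = -5.566%.
Actual GDP = 1867 × (1 - 5.566/100) = 1867 × 0.94434 ≈ 1763 billion.

$1,763 billion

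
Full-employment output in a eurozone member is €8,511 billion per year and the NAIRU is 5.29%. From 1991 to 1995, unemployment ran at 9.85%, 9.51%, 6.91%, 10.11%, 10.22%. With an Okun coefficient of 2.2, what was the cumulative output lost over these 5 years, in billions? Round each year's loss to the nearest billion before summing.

€3,773 billion

Year 1991: gap = -2.2 × (9.85 - 5.29) = -10.032%, loss ≈ 8511 × 10.032/100 ≈ 854.
Year 1992: gap = -2.2 × (9.51 - 5.29) = -9.284%, loss ≈ 8511 × 9.284/100 ≈ 790.
Year 1993: gap = -2.2 × (6.91 - 5.29) = -3.564%, loss ≈ 8511 × 3.564/100 ≈ 303.
Year 1994: gap = -2.2 × (10.11 - 5.29) = -10.604%, loss ≈ 8511 × 10.604/100 ≈ 903.
Year 1995: gap = -2.2 × (10.22 - 5.29) = -10.846%, loss ≈ 8511 × 10.846/100 ≈ 923.
Total lost output = 854 + 790 + 303 + 903 + 923 = 3773 billion.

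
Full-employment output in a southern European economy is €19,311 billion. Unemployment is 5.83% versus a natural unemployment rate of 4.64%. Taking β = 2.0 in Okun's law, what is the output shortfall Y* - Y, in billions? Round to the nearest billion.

Output gap = -2.0 × (5.83 - 4.64) = -2 × 1.19 = -2.38%.
Actual GDP ≈ 19311 × 0.9762 ≈ 18851 billion, so the shortfall is 19311 - 18851 = 460 billion.

€460 billion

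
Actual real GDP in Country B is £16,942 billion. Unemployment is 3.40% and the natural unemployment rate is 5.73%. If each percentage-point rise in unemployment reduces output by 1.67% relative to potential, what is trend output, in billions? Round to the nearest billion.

Unemployment gap = 3.4 - 5.73 = -2.33 points, so output gap = -1.67 × (-2.33) = 3.8911%.
Since Y = Y* × (1 + gap/100), Y* = 16942/1.038911 ≈ 16307 billion.

£16,307 billion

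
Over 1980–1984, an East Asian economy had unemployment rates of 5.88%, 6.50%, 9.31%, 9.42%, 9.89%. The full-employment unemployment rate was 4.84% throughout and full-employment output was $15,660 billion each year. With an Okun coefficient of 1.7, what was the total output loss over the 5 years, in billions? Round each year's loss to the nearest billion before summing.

$4,472 billion

Year 1980: gap = -1.7 × (5.88 - 4.84) = -1.768%, loss ≈ 15660 × 1.768/100 ≈ 277.
Year 1981: gap = -1.7 × (6.5 - 4.84) = -2.822%, loss ≈ 15660 × 2.822/100 ≈ 442.
Year 1982: gap = -1.7 × (9.31 - 4.84) = -7.599%, loss ≈ 15660 × 7.599/100 ≈ 1190.
Year 1983: gap = -1.7 × (9.42 - 4.84) = -7.786%, loss ≈ 15660 × 7.786/100 ≈ 1219.
Year 1984: gap = -1.7 × (9.89 - 4.84) = -8.585%, loss ≈ 15660 × 8.585/100 ≈ 1344.
Total lost output = 277 + 442 + 1190 + 1219 + 1344 = 4472 billion.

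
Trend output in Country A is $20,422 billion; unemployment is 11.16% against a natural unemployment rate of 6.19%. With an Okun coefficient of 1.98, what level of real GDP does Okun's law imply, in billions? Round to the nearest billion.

Unemployment gap = 11.16 - 6.19 = 4.97 points, so the output gap is -1.98 × 4.97 = -9.8406%.
Actual GDP = 20422 × (1 - 9.8406/100) = 20422 × 0.901594 ≈ 18412 billion.

$18,412 billion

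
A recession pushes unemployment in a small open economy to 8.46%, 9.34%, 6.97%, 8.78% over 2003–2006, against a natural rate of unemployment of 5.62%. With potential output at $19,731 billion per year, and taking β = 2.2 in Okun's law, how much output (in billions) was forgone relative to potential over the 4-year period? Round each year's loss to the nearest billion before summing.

$4,806 billion

Year 2003: gap = -2.2 × (8.46 - 5.62) = -6.248%, loss ≈ 19731 × 6.248/100 ≈ 1233.
Year 2004: gap = -2.2 × (9.34 - 5.62) = -8.184%, loss ≈ 19731 × 8.184/100 ≈ 1615.
Year 2005: gap = -2.2 × (6.97 - 5.62) = -2.97%, loss ≈ 19731 × 2.97/100 ≈ 586.
Year 2006: gap = -2.2 × (8.78 - 5.62) = -6.952%, loss ≈ 19731 × 6.952/100 ≈ 1372.
Total lost output = 1233 + 1615 + 586 + 1372 = 4806 billion.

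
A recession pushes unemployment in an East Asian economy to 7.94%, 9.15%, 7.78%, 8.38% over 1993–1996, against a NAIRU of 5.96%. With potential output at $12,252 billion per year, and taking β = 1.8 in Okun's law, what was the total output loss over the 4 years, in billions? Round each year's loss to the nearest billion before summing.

$2,076 billion

Year 1993: gap = -1.8 × (7.94 - 5.96) = -3.564%, loss ≈ 12252 × 3.564/100 ≈ 437.
Year 1994: gap = -1.8 × (9.15 - 5.96) = -5.742%, loss ≈ 12252 × 5.742/100 ≈ 704.
Year 1995: gap = -1.8 × (7.78 - 5.96) = -3.276%, loss ≈ 12252 × 3.276/100 ≈ 401.
Year 1996: gap = -1.8 × (8.38 - 5.96) = -4.356%, loss ≈ 12252 × 4.356/100 ≈ 534.
Total lost output = 437 + 704 + 401 + 534 = 2076 billion.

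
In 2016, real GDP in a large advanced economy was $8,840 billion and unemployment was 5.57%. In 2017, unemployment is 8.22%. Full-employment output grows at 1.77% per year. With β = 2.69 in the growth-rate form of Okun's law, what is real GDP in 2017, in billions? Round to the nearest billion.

Δu = 8.22 - 5.57 = 2.65 points.
Okun's law (growth form): g_Y = g_Y* - β × Δu = 1.77 - 2.69 × (2.65) = 1.77 - 7.1285 = -5.3585%.
Real GDP in the next year = 8840 × (1 - 5.3585/100) = 8840 × 0.946415 ≈ 8366 billion.

$8,366 billion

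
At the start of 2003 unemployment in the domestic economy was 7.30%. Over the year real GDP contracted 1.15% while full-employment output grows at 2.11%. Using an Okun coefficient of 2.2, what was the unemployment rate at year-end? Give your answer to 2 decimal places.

Growth-rate Okun's law: g_Y = g_Y* - β × Δu, so Δu = (g_Y* - g_Y)/β.
Δu = (2.11 + 1.15)/2.2 = 3.26/2.2 = 1.48 percentage points.
Year-end unemployment = 7.3 + 1.48 = 8.78%.

8.78%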